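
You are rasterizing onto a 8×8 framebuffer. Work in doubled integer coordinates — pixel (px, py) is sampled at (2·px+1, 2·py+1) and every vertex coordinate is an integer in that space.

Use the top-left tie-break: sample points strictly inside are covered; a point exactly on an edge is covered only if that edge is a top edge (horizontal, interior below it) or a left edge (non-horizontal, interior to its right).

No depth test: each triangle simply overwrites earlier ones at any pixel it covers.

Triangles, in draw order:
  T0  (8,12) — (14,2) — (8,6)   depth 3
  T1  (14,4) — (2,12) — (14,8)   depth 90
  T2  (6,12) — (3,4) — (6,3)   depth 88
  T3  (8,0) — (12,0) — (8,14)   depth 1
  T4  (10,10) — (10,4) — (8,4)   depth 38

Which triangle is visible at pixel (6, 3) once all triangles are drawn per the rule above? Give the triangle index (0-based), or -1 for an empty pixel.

T0:
  2·area = 36  (B↔C swapped to make it positive)
  edge (8, 12)→(8, 6): d=(0,-6) top-left  bias=+0
  edge (8, 6)→(14, 2): d=(6,-4) top-left  bias=+0
  edge (14, 2)→(8, 12): d=(-6,10) right/bottom  bias=-1
    (6,1)@(13, 3): e=[30,2,4] → X
    (7,1)@(15, 3): e=[42,10,-16] → .
    (5,2)@(11, 5): e=[18,6,12] → X
    (6,2)@(13, 5): e=[30,14,-8] → .
    (4,3)@(9, 7): e=[6,10,20] → X
    (5,3)@(11, 7): e=[18,18,0] → .  [on edge]
    (4,4)@(9, 9): e=[6,22,8] → X
    (5,4)@(11, 9): e=[18,30,-12] → .
    (4,5)@(9, 11): e=[6,34,-4] → .
  covered (4 px):
    . . . . . . . .
    . . . . . . X .
    . . . . . X . .
    . . . . X . . .
    . . . . X . . .
    . . . . . . . .
    . . . . . . . .
    . . . . . . . .
T1:
  2·area = 48  (B↔C swapped to make it positive)
  edge (14, 4)→(14, 8): d=(0,4) right/bottom  bias=-1
  edge (14, 8)→(2, 12): d=(-12,4) right/bottom  bias=-1
  edge (2, 12)→(14, 4): d=(12,-8) top-left  bias=+0
    (6,2)@(13, 5): e=[4,40,4] → X
    (7,2)@(15, 5): e=[-4,32,20] → .
    (5,3)@(11, 7): e=[12,24,12] → X
    (7,3)@(15, 7): e=[-4,8,44] → .
    (3,4)@(7, 9): e=[28,16,4] → X
    (4,4)@(9, 9): e=[20,8,20] → X
    (5,4)@(11, 9): e=[12,0,36] → .  [on edge]
    (6,4)@(13, 9): e=[4,-8,52] → .
    (2,5)@(5, 11): e=[36,0,12] → .  [on edge]
    (3,5)@(7, 11): e=[28,-8,28] → .
    (4,5)@(9, 11): e=[20,-16,44] → .
  covered (5 px):
    . . . . . . . .
    . . . . . . . .
    . . . . . . X .
    . . . . . X X .
    . . . X X . . .
    . . . . . . . .
    . . . . . . . .
    . . . . . . . .
T2:
  2·area = 27
  edge (6, 12)→(3, 4): d=(-3,-8) top-left  bias=+0
  edge (3, 4)→(6, 3): d=(3,-1) top-left  bias=+0
  edge (6, 3)→(6, 12): d=(0,9) right/bottom  bias=-1
    (2,2)@(5, 5): e=[13,5,9] → X
    (3,2)@(7, 5): e=[29,7,-9] → .
    (2,3)@(5, 7): e=[7,11,9] → X
    (3,3)@(7, 7): e=[23,13,-9] → .
    (2,4)@(5, 9): e=[1,17,9] → X
    (3,4)@(7, 9): e=[17,19,-9] → .
    (2,5)@(5, 11): e=[-5,23,9] → .
  covered (3 px):
    . . . . . . . .
    . . . . . . . .
    . . X . . . . .
    . . X . . . . .
    . . X . . . . .
    . . . . . . . .
    . . . . . . . .
    . . . . . . . .
T3:
  2·area = 56
  edge (8, 0)→(12, 0): d=(4,0) top-left  bias=+0
  edge (12, 0)→(8, 14): d=(-4,14) right/bottom  bias=-1
  edge (8, 14)→(8, 0): d=(0,-14) top-left  bias=+0
    (4,0)@(9, 1): e=[4,38,14] → X
    (5,0)@(11, 1): e=[4,10,42] → X
    (6,0)@(13, 1): e=[4,-18,70] → .
    (4,1)@(9, 3): e=[12,30,14] → X
    (6,1)@(13, 3): e=[12,-26,70] → .
    (4,2)@(9, 5): e=[20,22,14] → X
    (5,2)@(11, 5): e=[20,-6,42] → .
    (4,3)@(9, 7): e=[28,14,14] → X
    (5,3)@(11, 7): e=[28,-14,42] → .
    (4,4)@(9, 9): e=[36,6,14] → X
    (5,4)@(11, 9): e=[36,-22,42] → .
    (4,5)@(9, 11): e=[44,-2,14] → .
  covered (7 px):
    . . . . X X . .
    . . . . X X . .
    . . . . X . . .
    . . . . X . . .
    . . . . X . . .
    . . . . . . . .
    . . . . . . . .
    . . . . . . . .
T4:
  2·area = 12  (B↔C swapped to make it positive)
  edge (10, 10)→(8, 4): d=(-2,-6) top-left  bias=+0
  edge (8, 4)→(10, 4): d=(2,0) top-left  bias=+0
  edge (10, 4)→(10, 10): d=(0,6) right/bottom  bias=-1
    (3,0)@(7, 1): e=[0,-6,18] → .  [on edge]
    (4,2)@(9, 5): e=[4,2,6] → X
    (5,2)@(11, 5): e=[16,2,-6] → .
    (4,3)@(9, 7): e=[0,6,6] → X  [on edge]
    (5,3)@(11, 7): e=[12,6,-6] → .
    (4,4)@(9, 9): e=[-4,10,6] → .
    (5,6)@(11, 13): e=[0,18,-6] → .  [on edge]
  covered (2 px):
    . . . . . . . .
    . . . . . . . .
    . . . . X . . .
    . . . . X . . .
    . . . . . . . .
    . . . . . . . .
    . . . . . . . .
    . . . . . . . .

Z-buffer (winner per pixel, '.' = empty):
  . . . . 3 3 . .
  . . . . 3 3 0 .
  . . 2 . 4 0 1 .
  . . 2 . 4 1 1 .
  . . 2 1 3 . . .
  . . . . . . . .
  . . . . . . . .
  . . . . . . . .

Answer: 1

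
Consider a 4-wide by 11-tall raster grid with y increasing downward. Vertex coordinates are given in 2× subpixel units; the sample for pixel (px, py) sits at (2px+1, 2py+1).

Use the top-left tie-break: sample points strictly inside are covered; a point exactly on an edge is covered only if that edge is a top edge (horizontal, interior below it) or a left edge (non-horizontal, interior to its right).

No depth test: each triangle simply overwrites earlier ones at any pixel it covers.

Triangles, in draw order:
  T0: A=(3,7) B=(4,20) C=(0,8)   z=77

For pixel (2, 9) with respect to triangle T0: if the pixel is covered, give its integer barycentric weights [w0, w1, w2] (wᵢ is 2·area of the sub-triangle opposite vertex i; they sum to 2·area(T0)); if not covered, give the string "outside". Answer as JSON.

T0:
  2·area = 40
  edge (3, 7)→(4, 20): d=(1,13) right/bottom  bias=-1
  edge (4, 20)→(0, 8): d=(-4,-12) top-left  bias=+0
  edge (0, 8)→(3, 7): d=(3,-1) top-left  bias=+0
    (1,3)@(3, 7): e=[0,40,0] → ·  [on edge]
    (0,4)@(1, 9): e=[28,8,4] → #
    (1,4)@(3, 9): e=[2,32,6] → #
    (2,4)@(5, 9): e=[-24,56,8] → ·
    (0,5)@(1, 11): e=[30,0,10] → #  [on edge]
    (2,5)@(5, 11): e=[-22,48,14] → ·
    (0,6)@(1, 13): e=[32,-8,16] → ·
    (1,6)@(3, 13): e=[6,16,18] → #
    (2,6)@(5, 13): e=[-20,40,20] → ·
    (1,7)@(3, 15): e=[8,8,24] → #
    (2,7)@(5, 15): e=[-18,32,26] → ·
    (1,8)@(3, 17): e=[10,0,30] → #  [on edge]
  covered (7 px):
    · · · ·
    · · · ·
    · · · ·
    · · · ·
    # # · ·
    # # · ·
    · # · ·
    · # · ·
    · # · ·
    · · · ·
    · · · ·

Final: "outside"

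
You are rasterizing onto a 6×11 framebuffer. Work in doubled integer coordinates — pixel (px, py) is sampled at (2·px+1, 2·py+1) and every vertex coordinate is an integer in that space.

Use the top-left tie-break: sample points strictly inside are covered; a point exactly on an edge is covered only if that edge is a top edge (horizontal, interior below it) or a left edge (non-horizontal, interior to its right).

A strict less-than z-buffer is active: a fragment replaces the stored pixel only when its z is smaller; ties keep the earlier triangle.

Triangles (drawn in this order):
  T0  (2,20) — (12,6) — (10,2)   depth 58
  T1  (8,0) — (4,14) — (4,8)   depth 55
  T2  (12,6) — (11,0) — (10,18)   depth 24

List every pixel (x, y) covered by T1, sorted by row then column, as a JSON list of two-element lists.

T0:
  2·area = 68  (B↔C swapped to make it positive)
  edge (2, 20)→(10, 2): d=(8,-18) top-left  bias=+0
  edge (10, 2)→(12, 6): d=(2,4) right/bottom  bias=-1
  edge (12, 6)→(2, 20): d=(-10,14) right/bottom  bias=-1
    (4,2)@(9, 5): e=[6,10,52] → █
    (5,2)@(11, 5): e=[42,2,24] → █
    (4,3)@(9, 7): e=[22,14,32] → █
    (3,4)@(7, 9): e=[2,26,40] → █
    (5,4)@(11, 9): e=[74,10,-16] → ·
    (3,5)@(7, 11): e=[18,30,20] → █
    (4,5)@(9, 11): e=[54,22,-8] → ·
    (3,6)@(7, 13): e=[34,34,0] → ·  [on edge]
    (2,7)@(5, 15): e=[14,46,8] → █
    (3,7)@(7, 15): e=[50,38,-20] → ·
    (2,8)@(5, 17): e=[30,50,-12] → ·
  covered (8 px):
    · · · · · ·
    · · · · · ·
    · · · · █ █
    · · · · █ █
    · · · █ █ ·
    · · · █ · ·
    · · · · · ·
    · · █ · · ·
    · · · · · ·
    · · · · · ·
    · · · · · ·
T1:
  2·area = 24
  edge (8, 0)→(4, 14): d=(-4,14) right/bottom  bias=-1
  edge (4, 14)→(4, 8): d=(0,-6) top-left  bias=+0
  edge (4, 8)→(8, 0): d=(4,-8) top-left  bias=+0
    (3,1)@(7, 3): e=[2,18,4] → █
    (4,1)@(9, 3): e=[-26,30,20] → ·
    (3,2)@(7, 5): e=[-6,18,12] → ·
    (2,3)@(5, 7): e=[14,6,4] → █
    (3,3)@(7, 7): e=[-14,18,20] → ·
    (2,4)@(5, 9): e=[6,6,12] → █
    (3,4)@(7, 9): e=[-22,18,28] → ·
    (2,5)@(5, 11): e=[-2,6,20] → ·
  covered (3 px):
    · · · · · ·
    · · · █ · ·
    · · · · · ·
    · · █ · · ·
    · · █ · · ·
    · · · · · ·
    · · · · · ·
    · · · · · ·
    · · · · · ·
    · · · · · ·
    · · · · · ·
T2:
  2·area = 24  (B↔C swapped to make it positive)
  edge (12, 6)→(10, 18): d=(-2,12) right/bottom  bias=-1
  edge (10, 18)→(11, 0): d=(1,-18) top-left  bias=+0
  edge (11, 0)→(12, 6): d=(1,6) right/bottom  bias=-1
    (5,0)@(11, 1): e=[22,1,1] → █
    (5,1)@(11, 3): e=[18,3,3] → █
    (5,2)@(11, 5): e=[14,5,5] → █
    (5,3)@(11, 7): e=[10,7,7] → █
    (5,4)@(11, 9): e=[6,9,9] → █
    (5,5)@(11, 11): e=[2,11,11] → █
    (5,6)@(11, 13): e=[-2,13,13] → ·
  covered (6 px):
    · · · · · █
    · · · · · █
    · · · · · █
    · · · · · █
    · · · · · █
    · · · · · █
    · · · · · ·
    · · · · · ·
    · · · · · ·
    · · · · · ·
    · · · · · ·

Final: [[3,1],[2,3],[2,4]]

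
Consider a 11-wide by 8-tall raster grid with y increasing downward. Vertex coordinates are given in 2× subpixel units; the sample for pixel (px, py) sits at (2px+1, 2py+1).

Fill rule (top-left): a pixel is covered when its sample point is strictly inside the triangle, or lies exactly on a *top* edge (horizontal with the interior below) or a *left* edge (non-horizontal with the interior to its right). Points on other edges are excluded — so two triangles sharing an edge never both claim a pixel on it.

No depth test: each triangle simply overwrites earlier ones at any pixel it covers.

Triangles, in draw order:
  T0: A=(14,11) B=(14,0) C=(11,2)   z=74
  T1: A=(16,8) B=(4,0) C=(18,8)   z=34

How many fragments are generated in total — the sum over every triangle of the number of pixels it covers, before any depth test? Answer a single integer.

T0:
  2·area = 33  (B↔C swapped to make it positive)
  edge (14, 11)→(11, 2): d=(-3,-9) top-left  bias=+0
  edge (11, 2)→(14, 0): d=(3,-2) top-left  bias=+0
  edge (14, 0)→(14, 11): d=(0,11) right/bottom  bias=-1
    (6,0)@(13, 1): e=[21,1,11] → X
    (7,0)@(15, 1): e=[39,5,-11] → .
    (6,1)@(13, 3): e=[15,7,11] → X
    (7,1)@(15, 3): e=[33,11,-11] → .
    (6,2)@(13, 5): e=[9,13,11] → X
    (7,2)@(15, 5): e=[27,17,-11] → .
    (6,3)@(13, 7): e=[3,19,11] → X
    (7,3)@(15, 7): e=[21,23,-11] → .
    (6,4)@(13, 9): e=[-3,25,11] → .
  covered (4 px):
    . . . . . . X . . . .
    . . . . . . X . . . .
    . . . . . . X . . . .
    . . . . . . X . . . .
    . . . . . . . . . . .
    . . . . . . . . . . .
    . . . . . . . . . . .
    . . . . . . . . . . .
T1:
  2·area = 16
  edge (16, 8)→(4, 0): d=(-12,-8) top-left  bias=+0
  edge (4, 0)→(18, 8): d=(14,8) right/bottom  bias=-1
  edge (18, 8)→(16, 8): d=(-2,0) right/bottom  bias=-1
    (4,1)@(9, 3): e=[4,2,10] → X
    (5,1)@(11, 3): e=[20,-14,10] → .
    (4,2)@(9, 5): e=[-20,30,6] → .
    (7,3)@(15, 7): e=[4,10,2] → X
    (8,3)@(17, 7): e=[20,-6,2] → .
    (7,4)@(15, 9): e=[-20,38,-2] → .
  covered (2 px):
    . . . . . . . . . . .
    . . . . X . . . . . .
    . . . . . . . . . . .
    . . . . . . . X . . .
    . . . . . . . . . . .
    . . . . . . . . . . .
    . . . . . . . . . . .
    . . . . . . . . . . .

Result: 6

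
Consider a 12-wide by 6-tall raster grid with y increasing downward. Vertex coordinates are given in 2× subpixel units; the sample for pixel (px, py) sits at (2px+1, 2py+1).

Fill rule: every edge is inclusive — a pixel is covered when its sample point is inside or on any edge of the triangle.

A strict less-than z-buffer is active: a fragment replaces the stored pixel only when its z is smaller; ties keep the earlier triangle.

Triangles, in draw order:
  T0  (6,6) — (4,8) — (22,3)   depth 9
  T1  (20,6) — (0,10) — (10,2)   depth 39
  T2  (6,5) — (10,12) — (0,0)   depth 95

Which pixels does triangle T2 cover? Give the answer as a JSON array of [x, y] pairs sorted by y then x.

T0:
  2·area = 26  (B↔C swapped to make it positive)
  edge (6, 6)→(22, 3): d=(16,-3) inclusive
  edge (22, 3)→(4, 8): d=(-18,5) inclusive
  edge (4, 8)→(6, 6): d=(2,-2) inclusive
    (5,0)@(11, 1): e=[-65,91,0] → ·  [on edge]
    (4,1)@(9, 3): e=[-39,65,0] → ·  [on edge]
    (3,2)@(7, 5): e=[-13,39,0] → ·  [on edge]
    (6,2)@(13, 5): e=[5,9,12] → █
    (7,2)@(15, 5): e=[11,-1,16] → ·
    (2,3)@(5, 7): e=[13,13,0] → █  [on edge]
    (3,3)@(7, 7): e=[19,3,4] → █
    (4,3)@(9, 7): e=[25,-7,8] → ·
    (6,3)@(13, 7): e=[37,-27,16] → ·
    (1,4)@(3, 9): e=[39,-13,0] → ·  [on edge]
    (2,4)@(5, 9): e=[45,-23,4] → ·
    (3,4)@(7, 9): e=[51,-33,8] → ·
    (0,5)@(1, 11): e=[65,-39,0] → ·  [on edge]
  covered (3 px):
    · · · · · · · · · · · ·
    · · · · · · · · · · · ·
    · · · · · · █ · · · · ·
    · · █ █ · · · · · · · ·
    · · · · · · · · · · · ·
    · · · · · · · · · · · ·
T1:
  2·area = 120
  edge (20, 6)→(0, 10): d=(-20,4) inclusive
  edge (0, 10)→(10, 2): d=(10,-8) inclusive
  edge (10, 2)→(20, 6): d=(10,4) inclusive
    (4,1)@(9, 3): e=[104,2,14] → █
    (5,1)@(11, 3): e=[96,18,6] → █
    (6,1)@(13, 3): e=[88,34,-2] → ·
    (3,2)@(7, 5): e=[72,6,42] → █
    (6,2)@(13, 5): e=[48,54,18] → █
    (7,2)@(15, 5): e=[40,70,10] → █
    (8,2)@(17, 5): e=[32,86,2] → █
    (9,2)@(19, 5): e=[24,102,-6] → ·
    (2,3)@(5, 7): e=[40,10,70] → █
    (7,3)@(15, 7): e=[0,90,30] → █  [on edge]
    (8,3)@(17, 7): e=[-8,106,22] → ·
    (1,4)@(3, 9): e=[8,14,98] → █
    (2,4)@(5, 9): e=[0,30,90] → █  [on edge]
  covered (16 px):
    · · · · · · · · · · · ·
    · · · · █ █ · · · · · ·
    · · · █ █ █ █ █ █ · · ·
    · · █ █ █ █ █ █ · · · ·
    · █ █ · · · · · · · · ·
    · · · · · · · · · · · ·
T2:
  2·area = 22
  edge (6, 5)→(10, 12): d=(4,7) inclusive
  edge (10, 12)→(0, 0): d=(-10,-12) inclusive
  edge (0, 0)→(6, 5): d=(6,5) inclusive
    (0,0)@(1, 1): e=[19,2,1] → █
    (1,0)@(3, 1): e=[5,26,-9] → ·
    (0,1)@(1, 3): e=[27,-18,13] → ·
    (1,1)@(3, 3): e=[13,6,3] → █
    (2,1)@(5, 3): e=[-1,30,-7] → ·
    (1,2)@(3, 5): e=[21,-14,15] → ·
    (2,2)@(5, 5): e=[7,10,5] → █
    (3,2)@(7, 5): e=[-7,34,-5] → ·
    (2,3)@(5, 7): e=[15,-10,17] → ·
    (3,3)@(7, 7): e=[1,14,7] → █
    (4,3)@(9, 7): e=[-13,38,-3] → ·
    (3,4)@(7, 9): e=[9,-6,19] → ·
  covered (4 px):
    █ · · · · · · · · · · ·
    · █ · · · · · · · · · ·
    · · █ · · · · · · · · ·
    · · · █ · · · · · · · ·
    · · · · · · · · · · · ·
    · · · · · · · · · · · ·

Result: [[0,0],[1,1],[2,2],[3,3]]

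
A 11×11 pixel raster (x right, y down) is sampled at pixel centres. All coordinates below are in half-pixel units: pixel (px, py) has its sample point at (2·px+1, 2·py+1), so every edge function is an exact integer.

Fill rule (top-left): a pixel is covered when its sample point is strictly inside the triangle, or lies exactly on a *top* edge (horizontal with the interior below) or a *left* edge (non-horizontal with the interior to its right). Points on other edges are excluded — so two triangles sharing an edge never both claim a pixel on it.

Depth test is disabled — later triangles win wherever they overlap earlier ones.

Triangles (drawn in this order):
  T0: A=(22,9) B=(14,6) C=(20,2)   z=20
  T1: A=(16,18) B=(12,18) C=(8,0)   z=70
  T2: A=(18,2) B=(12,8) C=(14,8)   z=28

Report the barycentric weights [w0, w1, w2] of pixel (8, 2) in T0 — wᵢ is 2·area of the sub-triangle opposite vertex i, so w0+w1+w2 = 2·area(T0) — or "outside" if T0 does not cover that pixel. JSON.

T0:
  2·area = 50
  edge (22, 9)→(14, 6): d=(-8,-3) top-left  bias=+0
  edge (14, 6)→(20, 2): d=(6,-4) top-left  bias=+0
  edge (20, 2)→(22, 9): d=(2,7) right/bottom  bias=-1
    (9,1)@(19, 3): e=[39,2,9] → X
    (10,1)@(21, 3): e=[45,10,-5] → .
    (8,2)@(17, 5): e=[17,6,27] → X
    (10,2)@(21, 5): e=[29,22,-1] → .
    (8,3)@(17, 7): e=[1,18,31] → X
    (10,3)@(21, 7): e=[13,34,3] → X
    (8,4)@(17, 9): e=[-15,30,35] → .
    (9,4)@(19, 9): e=[-9,38,21] → .
    (10,4)@(21, 9): e=[-3,46,7] → .
  covered (6 px):
    . . . . . . . . . . .
    . . . . . . . . . X .
    . . . . . . . . X X .
    . . . . . . . . X X X
    . . . . . . . . . . .
    . . . . . . . . . . .
    . . . . . . . . . . .
    . . . . . . . . . . .
    . . . . . . . . . . .
    . . . . . . . . . . .
    . . . . . . . . . . .
T1:
  2·area = 72
  edge (16, 18)→(12, 18): d=(-4,0) right/bottom  bias=-1
  edge (12, 18)→(8, 0): d=(-4,-18) top-left  bias=+0
  edge (8, 0)→(16, 18): d=(8,18) right/bottom  bias=-1
    (4,1)@(9, 3): e=[60,6,6] → X
    (5,1)@(11, 3): e=[60,42,-30] → .
    (4,2)@(9, 5): e=[52,-2,22] → .
    (5,3)@(11, 7): e=[44,26,2] → X
    (6,3)@(13, 7): e=[44,62,-34] → .
    (5,4)@(11, 9): e=[36,18,18] → X
    (6,4)@(13, 9): e=[36,54,-18] → .
    (5,5)@(11, 11): e=[28,10,34] → X
    (6,5)@(13, 11): e=[28,46,-2] → .
    (5,6)@(11, 13): e=[20,2,50] → X
    (6,6)@(13, 13): e=[20,38,14] → X
    (7,6)@(15, 13): e=[20,74,-22] → .
  covered (9 px):
    . . . . . . . . . . .
    . . . . X . . . . . .
    . . . . . . . . . . .
    . . . . . X . . . . .
    . . . . . X . . . . .
    . . . . . X . . . . .
    . . . . . X X . . . .
    . . . . . . X . . . .
    . . . . . . X X . . .
    . . . . . . . . . . .
    . . . . . . . . . . .
T2:
  2·area = 12  (B↔C swapped to make it positive)
  edge (18, 2)→(14, 8): d=(-4,6) right/bottom  bias=-1
  edge (14, 8)→(12, 8): d=(-2,0) right/bottom  bias=-1
  edge (12, 8)→(18, 2): d=(6,-6) top-left  bias=+0
    (9,0)@(19, 1): e=[-2,14,0] → .  [on edge]
    (8,1)@(17, 3): e=[2,10,0] → X  [on edge]
    (9,1)@(19, 3): e=[-10,10,12] → .
    (7,2)@(15, 5): e=[6,6,0] → X  [on edge]
    (8,2)@(17, 5): e=[-6,6,12] → .
    (6,3)@(13, 7): e=[10,2,0] → X  [on edge]
    (7,3)@(15, 7): e=[-2,2,12] → .
    (5,4)@(11, 9): e=[14,-2,0] → .  [on edge]
    (6,4)@(13, 9): e=[2,-2,12] → .
    (4,5)@(9, 11): e=[18,-6,0] → .  [on edge]
    (3,6)@(7, 13): e=[22,-10,0] → .  [on edge]
    (2,7)@(5, 15): e=[26,-14,0] → .  [on edge]
    (1,8)@(3, 17): e=[30,-18,0] → .  [on edge]
    (0,9)@(1, 19): e=[34,-22,0] → .  [on edge]
  covered (3 px):
    . . . . . . . . . . .
    . . . . . . . . X . .
    . . . . . . . X . . .
    . . . . . . X . . . .
    . . . . . . . . . . .
    . . . . . . . . . . .
    . . . . . . . . . . .
    . . . . . . . . . . .
    . . . . . . . . . . .
    . . . . . . . . . . .
    . . . . . . . . . . .

Result: [6,27,17]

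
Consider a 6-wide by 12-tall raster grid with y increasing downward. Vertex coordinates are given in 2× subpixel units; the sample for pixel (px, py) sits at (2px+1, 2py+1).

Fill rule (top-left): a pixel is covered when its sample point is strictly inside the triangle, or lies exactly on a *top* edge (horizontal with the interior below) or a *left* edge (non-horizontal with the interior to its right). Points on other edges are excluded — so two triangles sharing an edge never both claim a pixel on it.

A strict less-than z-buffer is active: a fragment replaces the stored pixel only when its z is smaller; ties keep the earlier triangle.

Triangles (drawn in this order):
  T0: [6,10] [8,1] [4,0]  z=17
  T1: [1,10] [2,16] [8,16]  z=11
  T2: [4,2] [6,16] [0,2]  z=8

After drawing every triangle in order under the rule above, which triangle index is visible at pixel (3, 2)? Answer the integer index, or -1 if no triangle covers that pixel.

T0:
  2·area = 38  (B↔C swapped to make it positive)
  edge (6, 10)→(4, 0): d=(-2,-10) top-left  bias=+0
  edge (4, 0)→(8, 1): d=(4,1) right/bottom  bias=-1
  edge (8, 1)→(6, 10): d=(-2,9) right/bottom  bias=-1
    (2,0)@(5, 1): e=[8,3,27] → #
    (3,0)@(7, 1): e=[28,1,9] → #
    (4,0)@(9, 1): e=[48,-1,-9] → ·
    (2,1)@(5, 3): e=[4,11,23] → #
    (4,1)@(9, 3): e=[44,7,-13] → ·
    (2,2)@(5, 5): e=[0,19,19] → #  [on edge]
    (4,2)@(9, 5): e=[40,15,-17] → ·
    (2,3)@(5, 7): e=[-4,27,15] → ·
    (3,3)@(7, 7): e=[16,25,-3] → ·
    (3,7)@(7, 15): e=[0,57,-19] → ·  [on edge]
  covered (6 px):
    · · # # · ·
    · · # # · ·
    · · # # · ·
    · · · · · ·
    · · · · · ·
    · · · · · ·
    · · · · · ·
    · · · · · ·
    · · · · · ·
    · · · · · ·
    · · · · · ·
    · · · · · ·
T1:
  2·area = 36  (B↔C swapped to make it positive)
  edge (1, 10)→(8, 16): d=(7,6) right/bottom  bias=-1
  edge (8, 16)→(2, 16): d=(-6,0) right/bottom  bias=-1
  edge (2, 16)→(1, 10): d=(-1,-6) top-left  bias=+0
    (1,6)@(3, 13): e=[9,18,9] → #
    (2,6)@(5, 13): e=[-3,18,21] → ·
    (1,7)@(3, 15): e=[23,6,7] → #
    (2,7)@(5, 15): e=[11,6,19] → #
    (3,7)@(7, 15): e=[-1,6,31] → ·
    (1,8)@(3, 17): e=[37,-6,5] → ·
    (2,8)@(5, 17): e=[25,-6,17] → ·
  covered (3 px):
    · · · · · ·
    · · · · · ·
    · · · · · ·
    · · · · · ·
    · · · · · ·
    · · · · · ·
    · # · · · ·
    · # # · · ·
    · · · · · ·
    · · · · · ·
    · · · · · ·
    · · · · · ·
T2:
  2·area = 56
  edge (4, 2)→(6, 16): d=(2,14) right/bottom  bias=-1
  edge (6, 16)→(0, 2): d=(-6,-14) top-left  bias=+0
  edge (0, 2)→(4, 2): d=(4,0) top-left  bias=+0
    (0,1)@(1, 3): e=[44,8,4] → #
    (1,1)@(3, 3): e=[16,36,4] → #
    (2,1)@(5, 3): e=[-12,64,4] → ·
    (0,2)@(1, 5): e=[48,-4,12] → ·
    (1,2)@(3, 5): e=[20,24,12] → #
    (2,2)@(5, 5): e=[-8,52,12] → ·
    (1,3)@(3, 7): e=[24,12,20] → #
    (2,3)@(5, 7): e=[-4,40,20] → ·
    (1,4)@(3, 9): e=[28,0,28] → #  [on edge]
    (2,4)@(5, 9): e=[0,28,28] → ·  [on edge]
    (1,5)@(3, 11): e=[32,-12,36] → ·
    (2,5)@(5, 11): e=[4,16,36] → #
    (3,11)@(7, 23): e=[0,-28,84] → ·  [on edge]
    (4,11)@(9, 23): e=[-28,0,84] → ·  [on edge]
  covered (7 px):
    · · · · · ·
    # # · · · ·
    · # · · · ·
    · # · · · ·
    · # · · · ·
    · · # · · ·
    · · # · · ·
    · · · · · ·
    · · · · · ·
    · · · · · ·
    · · · · · ·
    · · · · · ·

Z-buffer (winner per pixel, '.' = empty):
  . . 0 0 . .
  2 2 0 0 . .
  . 2 0 0 . .
  . 2 . . . .
  . 2 . . . .
  . . 2 . . .
  . 1 2 . . .
  . 1 1 . . .
  . . . . . .
  . . . . . .
  . . . . . .
  . . . . . .

Answer: 0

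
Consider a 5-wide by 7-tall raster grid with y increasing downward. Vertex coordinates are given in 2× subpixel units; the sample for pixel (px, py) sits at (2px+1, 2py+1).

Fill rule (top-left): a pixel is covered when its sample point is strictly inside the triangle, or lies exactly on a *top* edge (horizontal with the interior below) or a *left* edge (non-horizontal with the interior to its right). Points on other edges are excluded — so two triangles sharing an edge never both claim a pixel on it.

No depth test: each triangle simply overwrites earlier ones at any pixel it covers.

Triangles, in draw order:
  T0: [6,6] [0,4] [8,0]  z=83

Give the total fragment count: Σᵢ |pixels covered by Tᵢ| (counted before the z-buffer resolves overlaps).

T0:
  2·area = 40
  edge (6, 6)→(0, 4): d=(-6,-2) top-left  bias=+0
  edge (0, 4)→(8, 0): d=(8,-4) top-left  bias=+0
  edge (8, 0)→(6, 6): d=(-2,6) right/bottom  bias=-1
    (3,0)@(7, 1): e=[32,4,4] → █
    (4,0)@(9, 1): e=[36,12,-8] → ·
    (1,1)@(3, 3): e=[12,4,24] → █
    (2,1)@(5, 3): e=[16,12,12] → █
    (3,1)@(7, 3): e=[20,20,0] → ·  [on edge]
    (1,2)@(3, 5): e=[0,20,20] → █  [on edge]
    (3,2)@(7, 5): e=[8,36,-4] → ·
    (1,3)@(3, 7): e=[-12,36,16] → ·
    (2,3)@(5, 7): e=[-8,44,4] → ·
    (4,3)@(9, 7): e=[0,60,-20] → ·  [on edge]
    (2,4)@(5, 9): e=[-20,60,0] → ·  [on edge]
  covered (5 px):
    · · · █ ·
    · █ █ · ·
    · █ █ · ·
    · · · · ·
    · · · · ·
    · · · · ·
    · · · · ·

Answer: 5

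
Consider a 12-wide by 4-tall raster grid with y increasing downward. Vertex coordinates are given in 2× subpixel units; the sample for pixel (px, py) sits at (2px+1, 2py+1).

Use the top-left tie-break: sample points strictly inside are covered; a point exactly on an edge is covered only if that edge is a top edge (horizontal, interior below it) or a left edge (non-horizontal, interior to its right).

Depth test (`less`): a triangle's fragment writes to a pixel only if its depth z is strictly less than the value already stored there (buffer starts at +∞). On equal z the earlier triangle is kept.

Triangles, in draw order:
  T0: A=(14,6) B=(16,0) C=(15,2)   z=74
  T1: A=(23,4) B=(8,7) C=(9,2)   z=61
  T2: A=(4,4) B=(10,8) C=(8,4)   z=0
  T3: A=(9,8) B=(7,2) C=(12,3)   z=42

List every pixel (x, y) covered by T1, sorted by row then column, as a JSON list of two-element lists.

T0:
  2·area = 2  (B↔C swapped to make it positive)
  edge (14, 6)→(15, 2): d=(1,-4) top-left  bias=+0
  edge (15, 2)→(16, 0): d=(1,-2) top-left  bias=+0
  edge (16, 0)→(14, 6): d=(-2,6) right/bottom  bias=-1
    (7,1)@(15, 3): e=[1,1,0] → ·  [on edge]
  covered (0 px):
    · · · · · · · · · · · ·
    · · · · · · · · · · · ·
    · · · · · · · · · · · ·
    · · · · · · · · · · · ·
T1:
  2·area = 72
  edge (23, 4)→(8, 7): d=(-15,3) right/bottom  bias=-1
  edge (8, 7)→(9, 2): d=(1,-5) top-left  bias=+0
  edge (9, 2)→(23, 4): d=(14,2) right/bottom  bias=-1
    (4,1)@(9, 3): e=[57,1,14] → #
    (5,1)@(11, 3): e=[51,11,10] → #
    (6,1)@(13, 3): e=[45,21,6] → #
    (7,1)@(15, 3): e=[39,31,2] → #
    (8,1)@(17, 3): e=[33,41,-2] → ·
    (4,2)@(9, 5): e=[27,3,42] → #
    (8,2)@(17, 5): e=[3,43,26] → #
    (9,2)@(19, 5): e=[-3,53,22] → ·
    (4,3)@(9, 7): e=[-3,5,70] → ·
    (5,3)@(11, 7): e=[-9,15,66] → ·
    (6,3)@(13, 7): e=[-15,25,62] → ·
    (7,3)@(15, 7): e=[-21,35,58] → ·
  covered (9 px):
    · · · · · · · · · · · ·
    · · · · # # # # · · · ·
    · · · · # # # # # · · ·
    · · · · · · · · · · · ·
T2:
  2·area = 16  (B↔C swapped to make it positive)
  edge (4, 4)→(8, 4): d=(4,0) top-left  bias=+0
  edge (8, 4)→(10, 8): d=(2,4) right/bottom  bias=-1
  edge (10, 8)→(4, 4): d=(-6,-4) top-left  bias=+0
    (3,2)@(7, 5): e=[4,6,6] → #
    (4,2)@(9, 5): e=[4,-2,14] → ·
    (3,3)@(7, 7): e=[12,10,-6] → ·
    (4,3)@(9, 7): e=[12,2,2] → #
    (5,3)@(11, 7): e=[12,-6,10] → ·
  covered (2 px):
    · · · · · · · · · · · ·
    · · · · · · · · · · · ·
    · · · # · · · · · · · ·
    · · · · # · · · · · · ·
T3:
  2·area = 28
  edge (9, 8)→(7, 2): d=(-2,-6) top-left  bias=+0
  edge (7, 2)→(12, 3): d=(5,1) right/bottom  bias=-1
  edge (12, 3)→(9, 8): d=(-3,5) right/bottom  bias=-1
    (4,1)@(9, 3): e=[10,3,15] → #
    (5,1)@(11, 3): e=[22,1,5] → #
    (6,1)@(13, 3): e=[34,-1,-5] → ·
    (4,2)@(9, 5): e=[6,13,9] → #
    (5,2)@(11, 5): e=[18,11,-1] → ·
    (4,3)@(9, 7): e=[2,23,3] → #
    (5,3)@(11, 7): e=[14,21,-7] → ·
  covered (4 px):
    · · · · · · · · · · · ·
    · · · · # # · · · · · ·
    · · · · # · · · · · · ·
    · · · · # · · · · · · ·

Final: [[4,1],[5,1],[6,1],[7,1],[4,2],[5,2],[6,2],[7,2],[8,2]]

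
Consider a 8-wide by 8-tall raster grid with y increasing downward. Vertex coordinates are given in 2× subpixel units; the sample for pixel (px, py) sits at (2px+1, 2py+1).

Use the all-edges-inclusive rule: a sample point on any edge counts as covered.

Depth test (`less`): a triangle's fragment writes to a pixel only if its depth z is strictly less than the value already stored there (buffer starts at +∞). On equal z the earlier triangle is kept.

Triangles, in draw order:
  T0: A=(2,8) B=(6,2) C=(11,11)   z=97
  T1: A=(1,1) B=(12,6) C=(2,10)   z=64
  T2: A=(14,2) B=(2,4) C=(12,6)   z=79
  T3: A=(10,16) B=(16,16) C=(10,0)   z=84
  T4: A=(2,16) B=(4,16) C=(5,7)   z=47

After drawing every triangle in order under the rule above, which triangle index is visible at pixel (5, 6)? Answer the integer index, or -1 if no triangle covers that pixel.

T0:
  2·area = 66
  edge (2, 8)→(6, 2): d=(4,-6) inclusive
  edge (6, 2)→(11, 11): d=(5,9) inclusive
  edge (11, 11)→(2, 8): d=(-9,-3) inclusive
    (2,2)@(5, 5): e=[6,24,36] → █
    (3,2)@(7, 5): e=[18,6,42] → █
    (4,2)@(9, 5): e=[30,-12,48] → ·
    (1,3)@(3, 7): e=[2,52,12] → █
    (4,3)@(9, 7): e=[38,-2,30] → ·
    (1,4)@(3, 9): e=[10,62,-6] → ·
    (2,4)@(5, 9): e=[22,44,0] → █  [on edge]
    (4,4)@(9, 9): e=[46,8,12] → █
    (5,4)@(11, 9): e=[58,-10,18] → ·
    (2,5)@(5, 11): e=[30,54,-18] → ·
    (3,5)@(7, 11): e=[42,36,-12] → ·
    (4,5)@(9, 11): e=[54,18,-6] → ·
    (5,5)@(11, 11): e=[66,0,0] → █  [on edge]
  covered (9 px):
    · · · · · · · ·
    · · · · · · · ·
    · · █ █ · · · ·
    · █ █ █ · · · ·
    · · █ █ █ · · ·
    · · · · · █ · ·
    · · · · · · · ·
    · · · · · · · ·
T1:
  2·area = 94
  edge (1, 1)→(12, 6): d=(11,5) inclusive
  edge (12, 6)→(2, 10): d=(-10,4) inclusive
  edge (2, 10)→(1, 1): d=(-1,-9) inclusive
    (0,0)@(1, 1): e=[0,94,0] → █  [on edge]
    (1,0)@(3, 1): e=[-10,86,18] → ·
    (0,1)@(1, 3): e=[22,74,-2] → ·
    (1,1)@(3, 3): e=[12,66,16] → █
    (2,1)@(5, 3): e=[2,58,34] → █
    (3,1)@(7, 3): e=[-8,50,52] → ·
    (1,2)@(3, 5): e=[34,46,14] → █
    (3,2)@(7, 5): e=[14,30,50] → █
    (4,2)@(9, 5): e=[4,22,68] → █
    (5,2)@(11, 5): e=[-6,14,86] → ·
    (1,3)@(3, 7): e=[56,26,12] → █
    (5,3)@(11, 7): e=[16,-6,84] → ·
  covered (12 px):
    █ · · · · · · ·
    · █ █ · · · · ·
    · █ █ █ █ · · ·
    · █ █ █ █ · · ·
    · █ · · · · · ·
    · · · · · · · ·
    · · · · · · · ·
    · · · · · · · ·
T2:
  2·area = 44  (B↔C swapped to make it positive)
  edge (14, 2)→(12, 6): d=(-2,4) inclusive
  edge (12, 6)→(2, 4): d=(-10,-2) inclusive
  edge (2, 4)→(14, 2): d=(12,-2) inclusive
    (4,1)@(9, 3): e=[18,24,2] → █
    (5,1)@(11, 3): e=[10,28,6] → █
    (6,1)@(13, 3): e=[2,32,10] → █
    (7,1)@(15, 3): e=[-6,36,14] → ·
    (3,2)@(7, 5): e=[22,0,22] → █  [on edge]
    (6,2)@(13, 5): e=[-2,12,34] → ·
    (3,3)@(7, 7): e=[18,-20,46] → ·
    (4,3)@(9, 7): e=[10,-16,50] → ·
    (5,3)@(11, 7): e=[2,-12,54] → ·
  covered (6 px):
    · · · · · · · ·
    · · · · █ █ █ ·
    · · · █ █ █ · ·
    · · · · · · · ·
    · · · · · · · ·
    · · · · · · · ·
    · · · · · · · ·
    · · · · · · · ·
T3:
  2·area = 96  (B↔C swapped to make it positive)
  edge (10, 16)→(10, 0): d=(0,-16) inclusive
  edge (10, 0)→(16, 16): d=(6,16) inclusive
  edge (16, 16)→(10, 16): d=(-6,0) inclusive
    (5,1)@(11, 3): e=[16,2,78] → █
    (6,1)@(13, 3): e=[48,-30,78] → ·
    (5,2)@(11, 5): e=[16,14,66] → █
    (6,2)@(13, 5): e=[48,-18,66] → ·
    (5,3)@(11, 7): e=[16,26,54] → █
    (6,3)@(13, 7): e=[48,-6,54] → ·
    (5,4)@(11, 9): e=[16,38,42] → █
    (6,4)@(13, 9): e=[48,6,42] → █
    (7,4)@(15, 9): e=[80,-26,42] → ·
    (5,5)@(11, 11): e=[16,50,30] → █
    (7,5)@(15, 11): e=[80,-14,30] → ·
    (5,6)@(11, 13): e=[16,62,18] → █
  covered (12 px):
    · · · · · · · ·
    · · · · · █ · ·
    · · · · · █ · ·
    · · · · · █ · ·
    · · · · · █ █ ·
    · · · · · █ █ ·
    · · · · · █ █ ·
    · · · · · █ █ █
T4:
  2·area = 18  (B↔C swapped to make it positive)
  edge (2, 16)→(5, 7): d=(3,-9) inclusive
  edge (5, 7)→(4, 16): d=(-1,9) inclusive
  edge (4, 16)→(2, 16): d=(-2,0) inclusive
    (3,0)@(7, 1): e=[0,-12,30] → ·  [on edge]
    (2,3)@(5, 7): e=[0,0,18] → █  [on edge]
    (3,3)@(7, 7): e=[18,-18,18] → ·
    (2,4)@(5, 9): e=[6,-2,14] → ·
    (1,6)@(3, 13): e=[0,12,6] → █  [on edge]
    (2,6)@(5, 13): e=[18,-6,6] → ·
    (1,7)@(3, 15): e=[6,10,2] → █
    (2,7)@(5, 15): e=[24,-8,2] → ·
  covered (3 px):
    · · · · · · · ·
    · · · · · · · ·
    · · · · · · · ·
    · · █ · · · · ·
    · · · · · · · ·
    · · · · · · · ·
    · █ · · · · · ·
    · █ · · · · · ·

Z-buffer (winner per pixel, '.' = empty):
  1 . . . . . . .
  . 1 1 . 2 2 2 .
  . 1 1 1 1 2 . .
  . 1 4 1 1 3 . .
  . 1 0 0 0 3 3 .
  . . . . . 3 3 .
  . 4 . . . 3 3 .
  . 4 . . . 3 3 3

Final: 3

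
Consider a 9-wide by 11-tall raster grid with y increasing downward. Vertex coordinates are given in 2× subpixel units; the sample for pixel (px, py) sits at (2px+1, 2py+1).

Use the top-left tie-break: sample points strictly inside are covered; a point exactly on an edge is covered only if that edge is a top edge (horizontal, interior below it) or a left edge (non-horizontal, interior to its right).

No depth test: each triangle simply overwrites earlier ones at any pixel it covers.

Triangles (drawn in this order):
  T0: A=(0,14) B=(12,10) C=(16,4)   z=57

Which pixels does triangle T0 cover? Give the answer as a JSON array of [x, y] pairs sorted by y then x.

T0:
  2·area = 56  (B↔C swapped to make it positive)
  edge (0, 14)→(16, 4): d=(16,-10) top-left  bias=+0
  edge (16, 4)→(12, 10): d=(-4,6) right/bottom  bias=-1
  edge (12, 10)→(0, 14): d=(-12,4) right/bottom  bias=-1
    (7,2)@(15, 5): e=[6,2,48] → █
    (8,2)@(17, 5): e=[26,-10,40] → ·
    (6,3)@(13, 7): e=[18,6,32] → █
    (7,3)@(15, 7): e=[38,-6,24] → ·
    (4,4)@(9, 9): e=[10,22,24] → █
    (5,4)@(11, 9): e=[30,10,16] → █
    (6,4)@(13, 9): e=[50,-2,8] → ·
    (7,4)@(15, 9): e=[70,-14,0] → ·  [on edge]
    (2,5)@(5, 11): e=[2,38,16] → █
    (3,5)@(7, 11): e=[22,26,8] → █
    (4,5)@(9, 11): e=[42,14,0] → ·  [on edge]
    (5,5)@(11, 11): e=[62,2,-8] → ·
    (1,6)@(3, 13): e=[14,42,0] → ·  [on edge]
  covered (6 px):
    · · · · · · · · ·
    · · · · · · · · ·
    · · · · · · · █ ·
    · · · · · · █ · ·
    · · · · █ █ · · ·
    · · █ █ · · · · ·
    · · · · · · · · ·
    · · · · · · · · ·
    · · · · · · · · ·
    · · · · · · · · ·
    · · · · · · · · ·

Answer: [[7,2],[6,3],[4,4],[5,4],[2,5],[3,5]]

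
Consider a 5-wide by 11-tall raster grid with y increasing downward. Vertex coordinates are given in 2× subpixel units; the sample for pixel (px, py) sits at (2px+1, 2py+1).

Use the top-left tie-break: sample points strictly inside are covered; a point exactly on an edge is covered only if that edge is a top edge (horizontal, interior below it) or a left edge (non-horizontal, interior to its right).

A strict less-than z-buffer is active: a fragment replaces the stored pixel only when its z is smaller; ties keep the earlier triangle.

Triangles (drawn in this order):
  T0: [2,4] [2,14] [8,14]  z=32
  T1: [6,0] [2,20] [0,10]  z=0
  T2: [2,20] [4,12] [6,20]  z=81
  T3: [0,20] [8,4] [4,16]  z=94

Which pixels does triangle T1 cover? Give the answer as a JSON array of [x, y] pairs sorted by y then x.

T0:
  2·area = 60  (B↔C swapped to make it positive)
  edge (2, 4)→(8, 14): d=(6,10) right/bottom  bias=-1
  edge (8, 14)→(2, 14): d=(-6,0) right/bottom  bias=-1
  edge (2, 14)→(2, 4): d=(0,-10) top-left  bias=+0
    (1,3)@(3, 7): e=[8,42,10] → #
    (2,3)@(5, 7): e=[-12,42,30] → ·
    (1,4)@(3, 9): e=[20,30,10] → #
    (2,4)@(5, 9): e=[0,30,30] → ·  [on edge]
    (1,5)@(3, 11): e=[32,18,10] → #
    (2,5)@(5, 11): e=[12,18,30] → #
    (3,5)@(7, 11): e=[-8,18,50] → ·
    (1,6)@(3, 13): e=[44,6,10] → #
    (3,6)@(7, 13): e=[4,6,50] → #
    (4,6)@(9, 13): e=[-16,6,70] → ·
    (1,7)@(3, 15): e=[56,-6,10] → ·
    (2,7)@(5, 15): e=[36,-6,30] → ·
  covered (7 px):
    · · · · ·
    · · · · ·
    · · · · ·
    · # · · ·
    · # · · ·
    · # # · ·
    · # # # ·
    · · · · ·
    · · · · ·
    · · · · ·
    · · · · ·
T1:
  2·area = 80
  edge (6, 0)→(2, 20): d=(-4,20) right/bottom  bias=-1
  edge (2, 20)→(0, 10): d=(-2,-10) top-left  bias=+0
  edge (0, 10)→(6, 0): d=(6,-10) top-left  bias=+0
    (2,1)@(5, 3): e=[8,64,8] → #
    (3,1)@(7, 3): e=[-32,84,28] → ·
    (1,2)@(3, 5): e=[40,40,0] → #  [on edge]
    (2,2)@(5, 5): e=[0,60,20] → ·  [on edge]
    (1,3)@(3, 7): e=[32,36,12] → #
    (2,3)@(5, 7): e=[-8,56,32] → ·
    (0,4)@(1, 9): e=[64,12,4] → #
    (2,4)@(5, 9): e=[-16,52,44] → ·
    (0,5)@(1, 11): e=[56,8,16] → #
    (2,5)@(5, 11): e=[-24,48,56] → ·
    (0,6)@(1, 13): e=[48,4,28] → #
    (2,6)@(5, 13): e=[-32,44,68] → ·
    (0,7)@(1, 15): e=[40,0,40] → #  [on edge]
    (1,7)@(3, 15): e=[0,20,60] → ·  [on edge]
  covered (10 px):
    · · · · ·
    · · # · ·
    · # · · ·
    · # · · ·
    # # · · ·
    # # · · ·
    # # · · ·
    # · · · ·
    · · · · ·
    · · · · ·
    · · · · ·
T2:
  2·area = 32
  edge (2, 20)→(4, 12): d=(2,-8) top-left  bias=+0
  edge (4, 12)→(6, 20): d=(2,8) right/bottom  bias=-1
  edge (6, 20)→(2, 20): d=(-4,0) right/bottom  bias=-1
    (1,8)@(3, 17): e=[2,18,12] → #
    (2,8)@(5, 17): e=[18,2,12] → #
    (3,8)@(7, 17): e=[34,-14,12] → ·
    (1,9)@(3, 19): e=[6,22,4] → #
    (3,9)@(7, 19): e=[38,-10,4] → ·
    (1,10)@(3, 21): e=[10,26,-4] → ·
    (2,10)@(5, 21): e=[26,10,-4] → ·
  covered (4 px):
    · · · · ·
    · · · · ·
    · · · · ·
    · · · · ·
    · · · · ·
    · · · · ·
    · · · · ·
    · · · · ·
    · # # · ·
    · # # · ·
    · · · · ·
T3:
  2·area = 32
  edge (0, 20)→(8, 4): d=(8,-16) top-left  bias=+0
  edge (8, 4)→(4, 16): d=(-4,12) right/bottom  bias=-1
  edge (4, 16)→(0, 20): d=(-4,4) right/bottom  bias=-1
    (4,0)@(9, 1): e=[-8,0,40] → ·  [on edge]
    (3,3)@(7, 7): e=[8,0,24] → ·  [on edge]
    (2,5)@(5, 11): e=[8,8,16] → #
    (3,5)@(7, 11): e=[40,-16,8] → ·
    (4,5)@(9, 11): e=[72,-40,0] → ·  [on edge]
    (2,6)@(5, 13): e=[24,0,8] → ·  [on edge]
    (3,6)@(7, 13): e=[56,-24,0] → ·  [on edge]
    (1,7)@(3, 15): e=[8,16,8] → #
    (2,7)@(5, 15): e=[40,-8,0] → ·  [on edge]
    (1,8)@(3, 17): e=[24,8,0] → ·  [on edge]
    (0,9)@(1, 19): e=[8,24,0] → ·  [on edge]
    (1,9)@(3, 19): e=[40,0,-8] → ·  [on edge]
  covered (2 px):
    · · · · ·
    · · · · ·
    · · · · ·
    · · · · ·
    · · · · ·
    · · # · ·
    · · · · ·
    · # · · ·
    · · · · ·
    · · · · ·
    · · · · ·

Final: [[2,1],[1,2],[1,3],[0,4],[1,4],[0,5],[1,5],[0,6],[1,6],[0,7]]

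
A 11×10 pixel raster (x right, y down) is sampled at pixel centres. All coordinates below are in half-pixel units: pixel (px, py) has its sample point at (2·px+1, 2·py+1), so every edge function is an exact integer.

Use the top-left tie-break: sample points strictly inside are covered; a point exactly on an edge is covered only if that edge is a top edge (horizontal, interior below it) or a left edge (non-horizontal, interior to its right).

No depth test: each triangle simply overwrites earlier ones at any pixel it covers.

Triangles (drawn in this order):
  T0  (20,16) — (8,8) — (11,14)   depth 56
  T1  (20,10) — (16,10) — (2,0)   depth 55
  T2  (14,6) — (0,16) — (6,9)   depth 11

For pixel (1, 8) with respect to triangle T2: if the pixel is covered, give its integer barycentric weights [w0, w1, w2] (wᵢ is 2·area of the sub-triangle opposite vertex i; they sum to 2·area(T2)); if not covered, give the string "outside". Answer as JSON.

T0:
  2·area = 48  (B↔C swapped to make it positive)
  edge (20, 16)→(11, 14): d=(-9,-2) top-left  bias=+0
  edge (11, 14)→(8, 8): d=(-3,-6) top-left  bias=+0
  edge (8, 8)→(20, 16): d=(12,8) right/bottom  bias=-1
    (4,4)@(9, 9): e=[41,3,4] → #
    (5,4)@(11, 9): e=[45,15,-12] → ·
    (4,5)@(9, 11): e=[23,-3,28] → ·
    (5,5)@(11, 11): e=[27,9,12] → #
    (6,5)@(13, 11): e=[31,21,-4] → ·
    (5,6)@(11, 13): e=[9,3,36] → #
    (6,6)@(13, 13): e=[13,15,20] → #
    (7,6)@(15, 13): e=[17,27,4] → #
    (8,6)@(17, 13): e=[21,39,-12] → ·
    (5,7)@(11, 15): e=[-9,-3,60] → ·
    (6,7)@(13, 15): e=[-5,9,44] → ·
    (7,7)@(15, 15): e=[-1,21,28] → ·
  covered (6 px):
    · · · · · · · · · · ·
    · · · · · · · · · · ·
    · · · · · · · · · · ·
    · · · · · · · · · · ·
    · · · · # · · · · · ·
    · · · · · # · · · · ·
    · · · · · # # # · · ·
    · · · · · · · · # · ·
    · · · · · · · · · · ·
    · · · · · · · · · · ·
T1:
  2·area = 40
  edge (20, 10)→(16, 10): d=(-4,0) right/bottom  bias=-1
  edge (16, 10)→(2, 0): d=(-14,-10) top-left  bias=+0
  edge (2, 0)→(20, 10): d=(18,10) right/bottom  bias=-1
    (3,1)@(7, 3): e=[28,8,4] → #
    (4,1)@(9, 3): e=[28,28,-16] → ·
    (3,2)@(7, 5): e=[20,-20,40] → ·
    (4,2)@(9, 5): e=[20,0,20] → #  [on edge]
    (5,2)@(11, 5): e=[20,20,0] → ·  [on edge]
    (4,3)@(9, 7): e=[12,-28,56] → ·
    (6,3)@(13, 7): e=[12,12,16] → #
    (7,3)@(15, 7): e=[12,32,-4] → ·
    (6,4)@(13, 9): e=[4,-16,52] → ·
    (7,4)@(15, 9): e=[4,4,32] → #
    (8,4)@(17, 9): e=[4,24,12] → #
    (9,4)@(19, 9): e=[4,44,-8] → ·
  covered (5 px):
    · · · · · · · · · · ·
    · · · # · · · · · · ·
    · · · · # · · · · · ·
    · · · · · · # · · · ·
    · · · · · · · # # · ·
    · · · · · · · · · · ·
    · · · · · · · · · · ·
    · · · · · · · · · · ·
    · · · · · · · · · · ·
    · · · · · · · · · · ·
T2:
  2·area = 38
  edge (14, 6)→(0, 16): d=(-14,10) right/bottom  bias=-1
  edge (0, 16)→(6, 9): d=(6,-7) top-left  bias=+0
  edge (6, 9)→(14, 6): d=(8,-3) top-left  bias=+0
    (10,0)@(21, 1): e=[0,57,-19] → ·  [on edge]
    (3,4)@(7, 9): e=[28,7,3] → #
    (4,4)@(9, 9): e=[8,21,9] → #
    (5,4)@(11, 9): e=[-12,35,15] → ·
    (2,5)@(5, 11): e=[20,5,13] → #
    (3,5)@(7, 11): e=[0,19,19] → ·  [on edge]
    (4,5)@(9, 11): e=[-20,33,25] → ·
    (1,6)@(3, 13): e=[12,3,23] → #
    (2,6)@(5, 13): e=[-8,17,29] → ·
    (0,7)@(1, 15): e=[4,1,33] → #
    (1,7)@(3, 15): e=[-16,15,39] → ·
    (0,8)@(1, 17): e=[-24,13,49] → ·
  covered (5 px):
    · · · · · · · · · · ·
    · · · · · · · · · · ·
    · · · · · · · · · · ·
    · · · · · · · · · · ·
    · · · # # · · · · · ·
    · · # · · · · · · · ·
    · # · · · · · · · · ·
    # · · · · · · · · · ·
    · · · · · · · · · · ·
    · · · · · · · · · · ·

Final: "outside"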